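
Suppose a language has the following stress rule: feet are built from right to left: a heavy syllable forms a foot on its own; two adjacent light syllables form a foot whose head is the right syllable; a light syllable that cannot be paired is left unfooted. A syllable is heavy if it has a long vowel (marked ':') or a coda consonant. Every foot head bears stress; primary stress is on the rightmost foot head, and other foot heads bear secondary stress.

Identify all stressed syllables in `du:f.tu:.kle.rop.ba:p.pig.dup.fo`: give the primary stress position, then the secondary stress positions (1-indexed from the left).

Weights: 1 du:f H, 2 tu: H, 3 kle L, 4 rop H, 5 ba:p H, 6 pig H, 7 dup H, 8 fo L.
Parse right to left (heavy = foot alone; LL = one foot; stranded L unfooted): (ˈdu:f) (ˈtu:) kle (ˈrop) (ˈba:p) (ˈpig) (ˈdup) fo.
Foot heads: 1, 2, 4, 5, 6, 7.
Primary stress on the rightmost head = syllable 7.
Secondary stress on 1, 2, 4, 5, 6: ˌdu:f.ˌtu:.kle.ˌrop.ˌba:p.ˌpig.ˈdup.fo.

primary 7, secondary 1, 2, 4, 5, 6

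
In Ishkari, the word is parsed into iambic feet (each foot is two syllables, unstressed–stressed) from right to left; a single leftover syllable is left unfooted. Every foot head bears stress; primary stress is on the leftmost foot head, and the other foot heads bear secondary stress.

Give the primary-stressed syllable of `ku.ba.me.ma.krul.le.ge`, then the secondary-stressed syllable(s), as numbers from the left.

primary 3, secondary 5, 7

Parse right to left into iambic (σˈσ) feet: ku (ba.ˈme) (ma.ˈkrul) (le.ˈge). Syllable 1 is left unfooted.
Foot heads (stressed positions): 3, 5, 7.
End Rule Leftmost: primary stress on the leftmost head = syllable 3.
Secondary stress on 5, 7: ku.ba.ˈme.ma.ˌkrul.le.ˌge.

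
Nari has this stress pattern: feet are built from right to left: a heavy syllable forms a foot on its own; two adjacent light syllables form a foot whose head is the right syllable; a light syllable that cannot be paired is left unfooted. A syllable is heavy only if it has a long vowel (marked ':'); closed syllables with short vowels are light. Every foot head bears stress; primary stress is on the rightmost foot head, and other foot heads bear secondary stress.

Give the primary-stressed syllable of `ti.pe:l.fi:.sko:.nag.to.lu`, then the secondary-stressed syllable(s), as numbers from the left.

primary 7, secondary 2, 3, 4

Weights: 1 ti L, 2 pe:l H, 3 fi: H, 4 sko: H, 5 nag L, 6 to L, 7 lu L.
Parse right to left (heavy = foot alone; LL = one foot; stranded L unfooted): ti (ˈpe:l) (ˈfi:) (ˈsko:) nag (to.ˈlu).
Foot heads: 2, 3, 4, 7.
Primary stress on the rightmost head = syllable 7.
Secondary stress on 2, 3, 4: ti.ˌpe:l.ˌfi:.ˌsko:.nag.to.ˈlu.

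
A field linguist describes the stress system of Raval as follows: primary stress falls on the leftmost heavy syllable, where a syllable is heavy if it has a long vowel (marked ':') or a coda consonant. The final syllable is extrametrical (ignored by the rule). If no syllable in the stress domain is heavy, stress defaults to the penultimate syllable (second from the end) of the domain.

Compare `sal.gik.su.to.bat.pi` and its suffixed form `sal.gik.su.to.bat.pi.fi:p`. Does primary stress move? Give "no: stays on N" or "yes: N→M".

Base `sal.gik.su.to.bat.pi` (6 syllables):
  The final syllable (6, pi) is extrametrical; the stress domain is syllables 1–5.
  Weights: 1 sal H, 2 gik H, 3 su L, 4 to L, 5 bat H.
  Heavy syllables in the domain: 1, 2, 5. The leftmost is syllable 1 (sal).
  → primary stress on syllable 1.
Suffixed `sal.gik.su.to.bat.pi.fi:p` (7 syllables):
  The final syllable (7, fi:p) is extrametrical; the stress domain is syllables 1–6.
  Weights: 1 sal H, 2 gik H, 3 su L, 4 to L, 5 bat H, 6 pi L.
  Heavy syllables in the domain: 1, 2, 5. The leftmost is syllable 1 (sal).
  → primary stress on syllable 1.

no: stays on 1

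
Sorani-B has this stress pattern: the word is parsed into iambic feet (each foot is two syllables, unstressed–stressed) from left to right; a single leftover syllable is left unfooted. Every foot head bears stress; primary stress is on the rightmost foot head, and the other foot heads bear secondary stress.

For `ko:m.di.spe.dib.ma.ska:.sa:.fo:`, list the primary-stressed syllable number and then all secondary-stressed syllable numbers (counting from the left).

primary 8, secondary 2, 4, 6

Parse left to right into iambic (σˈσ) feet: (ko:m.ˈdi) (spe.ˈdib) (ma.ˈska:) (sa:.ˈfo:).
Foot heads (stressed positions): 2, 4, 6, 8.
End Rule Rightmost: primary stress on the rightmost head = syllable 8.
Secondary stress on 2, 4, 6: ko:m.ˌdi.spe.ˌdib.ma.ˌska:.sa:.ˈfo:.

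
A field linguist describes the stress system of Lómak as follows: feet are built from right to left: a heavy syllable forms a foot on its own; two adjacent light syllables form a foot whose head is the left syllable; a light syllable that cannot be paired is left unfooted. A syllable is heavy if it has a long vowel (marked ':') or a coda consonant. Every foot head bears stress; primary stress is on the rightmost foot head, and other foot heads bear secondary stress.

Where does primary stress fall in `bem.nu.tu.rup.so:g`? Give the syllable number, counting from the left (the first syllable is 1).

Weights: 1 bem H, 2 nu L, 3 tu L, 4 rup H, 5 so:g H.
Parse right to left (heavy = foot alone; LL = one foot; stranded L unfooted): (ˈbem) (ˈnu.tu) (ˈrup) (ˈso:g).
Foot heads: 1, 2, 4, 5.
Primary stress on the rightmost head = syllable 5.
Primary stress: syllable 5 → bem.nu.tu.rup.ˈso:g.

5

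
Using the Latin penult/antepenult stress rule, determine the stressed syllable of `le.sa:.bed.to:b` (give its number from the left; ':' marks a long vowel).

3

Classical Latin: stress the penult if heavy (long vowel or closed), else the antepenult.
Weights: 2 sa: H, 3 bed H, 4 to:b H.
The penult (syllable 3, bed) is heavy, so it takes stress.
Stress on syllable 3: le.sa:.ˈbed.to:b.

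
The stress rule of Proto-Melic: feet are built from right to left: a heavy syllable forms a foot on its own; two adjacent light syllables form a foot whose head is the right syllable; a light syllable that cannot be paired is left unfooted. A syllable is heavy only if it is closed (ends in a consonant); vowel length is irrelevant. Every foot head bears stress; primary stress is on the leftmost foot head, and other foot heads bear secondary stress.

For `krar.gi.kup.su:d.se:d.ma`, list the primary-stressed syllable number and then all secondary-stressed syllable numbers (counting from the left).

Weights: 1 krar H, 2 gi L, 3 kup H, 4 su:d H, 5 se:d H, 6 ma L.
Parse right to left (heavy = foot alone; LL = one foot; stranded L unfooted): (ˈkrar) gi (ˈkup) (ˈsu:d) (ˈse:d) ma.
Foot heads: 1, 3, 4, 5.
Primary stress on the leftmost head = syllable 1.
Secondary stress on 3, 4, 5: ˈkrar.gi.ˌkup.ˌsu:d.ˌse:d.ma.

primary 1, secondary 3, 4, 5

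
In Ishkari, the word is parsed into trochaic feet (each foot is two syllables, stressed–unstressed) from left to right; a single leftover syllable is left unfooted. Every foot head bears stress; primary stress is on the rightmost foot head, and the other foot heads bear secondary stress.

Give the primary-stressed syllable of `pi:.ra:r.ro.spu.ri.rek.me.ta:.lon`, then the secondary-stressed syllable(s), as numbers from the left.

Parse left to right into trochaic (ˈσσ) feet: (ˈpi:.ra:r) (ˈro.spu) (ˈri.rek) (ˈme.ta:) lon. Syllable 9 is left unfooted.
Foot heads (stressed positions): 1, 3, 5, 7.
End Rule Rightmost: primary stress on the rightmost head = syllable 7.
Secondary stress on 1, 3, 5: ˌpi:.ra:r.ˌro.spu.ˌri.rek.ˈme.ta:.lon.

primary 7, secondary 1, 3, 5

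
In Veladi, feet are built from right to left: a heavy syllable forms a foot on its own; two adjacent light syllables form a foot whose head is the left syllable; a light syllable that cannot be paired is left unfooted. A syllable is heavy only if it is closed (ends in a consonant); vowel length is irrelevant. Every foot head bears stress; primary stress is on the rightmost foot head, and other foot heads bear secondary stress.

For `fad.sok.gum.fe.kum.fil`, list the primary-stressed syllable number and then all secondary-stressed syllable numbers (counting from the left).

Weights: 1 fad H, 2 sok H, 3 gum H, 4 fe L, 5 kum H, 6 fil H.
Parse right to left (heavy = foot alone; LL = one foot; stranded L unfooted): (ˈfad) (ˈsok) (ˈgum) fe (ˈkum) (ˈfil).
Foot heads: 1, 2, 3, 5, 6.
Primary stress on the rightmost head = syllable 6.
Secondary stress on 1, 2, 3, 5: ˌfad.ˌsok.ˌgum.fe.ˌkum.ˈfil.

primary 6, secondary 1, 2, 3, 5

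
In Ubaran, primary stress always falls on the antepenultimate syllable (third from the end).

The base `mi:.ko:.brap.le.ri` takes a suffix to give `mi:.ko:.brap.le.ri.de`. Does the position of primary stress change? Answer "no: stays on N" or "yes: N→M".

Base `mi:.ko:.brap.le.ri` (5 syllables):
  The word has 5 syllables; the antepenultimate syllable (third from the end) is syllable 3 (brap).
  → primary stress on syllable 3.
Suffixed `mi:.ko:.brap.le.ri.de` (6 syllables):
  The word has 6 syllables; the antepenultimate syllable (third from the end) is syllable 4 (le).
  → primary stress on syllable 4.

yes: 3→4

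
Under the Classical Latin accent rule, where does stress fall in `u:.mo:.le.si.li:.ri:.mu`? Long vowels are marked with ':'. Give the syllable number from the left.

Classical Latin: stress the penult if heavy (long vowel or closed), else the antepenult.
Weights: 5 li: H, 6 ri: H, 7 mu L.
The penult (syllable 6, ri:) is heavy, so it takes stress.
Stress on syllable 6: u:.mo:.le.si.li:.ˈri:.mu.

6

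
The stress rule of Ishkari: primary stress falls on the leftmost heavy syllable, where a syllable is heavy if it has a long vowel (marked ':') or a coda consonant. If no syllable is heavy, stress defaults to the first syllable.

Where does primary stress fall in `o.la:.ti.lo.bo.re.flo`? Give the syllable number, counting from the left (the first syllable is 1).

2

Weights: 1 o L, 2 la: H, 3 ti L, 4 lo L, 5 bo L, 6 re L, 7 flo L.
Heavy syllables in the domain: 2. The leftmost is syllable 2 (la:).
Primary stress: syllable 2 → o.ˈla:.ti.lo.bo.re.flo.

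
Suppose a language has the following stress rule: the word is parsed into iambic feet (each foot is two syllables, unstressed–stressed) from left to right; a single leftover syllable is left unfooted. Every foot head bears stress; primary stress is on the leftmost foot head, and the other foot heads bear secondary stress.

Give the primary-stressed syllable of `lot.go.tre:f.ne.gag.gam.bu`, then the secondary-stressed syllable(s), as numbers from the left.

Parse left to right into iambic (σˈσ) feet: (lot.ˈgo) (tre:f.ˈne) (gag.ˈgam) bu. Syllable 7 is left unfooted.
Foot heads (stressed positions): 2, 4, 6.
End Rule Leftmost: primary stress on the leftmost head = syllable 2.
Secondary stress on 4, 6: lot.ˈgo.tre:f.ˌne.gag.ˌgam.bu.

primary 2, secondary 4, 6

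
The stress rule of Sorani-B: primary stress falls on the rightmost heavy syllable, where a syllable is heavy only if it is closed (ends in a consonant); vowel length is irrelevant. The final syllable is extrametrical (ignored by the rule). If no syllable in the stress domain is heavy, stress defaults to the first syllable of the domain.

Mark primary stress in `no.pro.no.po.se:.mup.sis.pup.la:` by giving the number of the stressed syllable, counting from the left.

8

The final syllable (9, la:) is extrametrical; the stress domain is syllables 1–8.
Weights: 1 no L, 2 pro L, 3 no L, 4 po L, 5 se: L, 6 mup H, 7 sis H, 8 pup H.
Heavy syllables in the domain: 6, 7, 8. The rightmost is syllable 8 (pup).
Primary stress: syllable 8 → no.pro.no.po.se:.mup.sis.ˈpup.la:.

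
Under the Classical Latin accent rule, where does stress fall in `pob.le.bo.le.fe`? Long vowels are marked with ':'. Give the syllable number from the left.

3

Classical Latin: stress the penult if heavy (long vowel or closed), else the antepenult.
Weights: 3 bo L, 4 le L, 5 fe L.
The penult (syllable 4, le) is light, so stress falls on the antepenult (syllable 3, bo).
Stress on syllable 3: pob.le.ˈbo.le.fe.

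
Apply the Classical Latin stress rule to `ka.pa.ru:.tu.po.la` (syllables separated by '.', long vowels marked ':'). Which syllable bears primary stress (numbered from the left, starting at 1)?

Classical Latin: stress the penult if heavy (long vowel or closed), else the antepenult.
Weights: 4 tu L, 5 po L, 6 la L.
The penult (syllable 5, po) is light, so stress falls on the antepenult (syllable 4, tu).
Stress on syllable 4: ka.pa.ru:.ˈtu.po.la.

4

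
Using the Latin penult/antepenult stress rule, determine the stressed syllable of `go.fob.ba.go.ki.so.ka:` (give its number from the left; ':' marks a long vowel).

5

Classical Latin: stress the penult if heavy (long vowel or closed), else the antepenult.
Weights: 5 ki L, 6 so L, 7 ka: H.
The penult (syllable 6, so) is light, so stress falls on the antepenult (syllable 5, ki).
Stress on syllable 5: go.fob.ba.go.ˈki.so.ka:.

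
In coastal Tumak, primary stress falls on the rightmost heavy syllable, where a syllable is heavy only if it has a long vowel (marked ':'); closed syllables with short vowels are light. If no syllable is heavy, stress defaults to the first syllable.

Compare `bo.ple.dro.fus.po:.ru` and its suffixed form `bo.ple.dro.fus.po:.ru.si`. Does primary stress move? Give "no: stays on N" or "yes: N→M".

no: stays on 5

Base `bo.ple.dro.fus.po:.ru` (6 syllables):
  Weights: 1 bo L, 2 ple L, 3 dro L, 4 fus L, 5 po: H, 6 ru L.
  Heavy syllables in the domain: 5. The rightmost is syllable 5 (po:).
  → primary stress on syllable 5.
Suffixed `bo.ple.dro.fus.po:.ru.si` (7 syllables):
  Weights: 1 bo L, 2 ple L, 3 dro L, 4 fus L, 5 po: H, 6 ru L, 7 si L.
  Heavy syllables in the domain: 5. The rightmost is syllable 5 (po:).
  → primary stress on syllable 5.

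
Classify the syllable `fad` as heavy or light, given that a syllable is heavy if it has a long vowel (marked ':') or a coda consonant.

`fad`: short vowel, closed (coda /d/). Closed → heavy.

heavy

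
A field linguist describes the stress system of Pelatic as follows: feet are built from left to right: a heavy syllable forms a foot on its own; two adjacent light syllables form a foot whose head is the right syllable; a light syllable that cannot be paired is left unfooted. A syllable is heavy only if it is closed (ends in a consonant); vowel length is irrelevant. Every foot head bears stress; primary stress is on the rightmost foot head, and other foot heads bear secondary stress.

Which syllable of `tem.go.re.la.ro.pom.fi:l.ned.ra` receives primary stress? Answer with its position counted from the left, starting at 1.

8

Weights: 1 tem H, 2 go L, 3 re L, 4 la L, 5 ro L, 6 pom H, 7 fi:l H, 8 ned H, 9 ra L.
Parse left to right (heavy = foot alone; LL = one foot; stranded L unfooted): (ˈtem) (go.ˈre) (la.ˈro) (ˈpom) (ˈfi:l) (ˈned) ra.
Foot heads: 1, 3, 5, 6, 7, 8.
Primary stress on the rightmost head = syllable 8.
Primary stress: syllable 8 → tem.go.re.la.ro.pom.fi:l.ˈned.ra.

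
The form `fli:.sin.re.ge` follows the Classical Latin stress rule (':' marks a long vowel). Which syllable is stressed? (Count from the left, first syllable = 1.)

2

Classical Latin: stress the penult if heavy (long vowel or closed), else the antepenult.
Weights: 2 sin H, 3 re L, 4 ge L.
The penult (syllable 3, re) is light, so stress falls on the antepenult (syllable 2, sin).
Stress on syllable 2: fli:.ˈsin.re.ge.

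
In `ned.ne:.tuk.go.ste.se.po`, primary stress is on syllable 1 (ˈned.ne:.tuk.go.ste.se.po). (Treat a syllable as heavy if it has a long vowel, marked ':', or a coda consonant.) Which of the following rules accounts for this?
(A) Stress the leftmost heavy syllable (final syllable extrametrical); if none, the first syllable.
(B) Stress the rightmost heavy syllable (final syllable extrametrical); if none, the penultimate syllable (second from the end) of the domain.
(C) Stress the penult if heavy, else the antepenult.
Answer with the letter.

A

Rule A → syllable 1 ✓.
Rule B → syllable 3 (observed: 1).
Rule C → syllable 5 (observed: 1).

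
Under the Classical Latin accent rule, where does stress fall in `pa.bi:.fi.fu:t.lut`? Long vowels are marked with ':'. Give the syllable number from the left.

4

Classical Latin: stress the penult if heavy (long vowel or closed), else the antepenult.
Weights: 3 fi L, 4 fu:t H, 5 lut H.
The penult (syllable 4, fu:t) is heavy, so it takes stress.
Stress on syllable 4: pa.bi:.fi.ˈfu:t.lut.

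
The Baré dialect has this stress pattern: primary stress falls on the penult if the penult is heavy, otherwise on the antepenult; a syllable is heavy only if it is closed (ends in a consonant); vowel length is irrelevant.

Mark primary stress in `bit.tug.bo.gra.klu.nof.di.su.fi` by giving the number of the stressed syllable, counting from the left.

7

Weights: 7 di L, 8 su L, 9 fi L.
The penult (syllable 8, su) is light, so stress falls on the antepenult (syllable 7, di).
Primary stress: syllable 7 → bit.tug.bo.gra.klu.nof.ˈdi.su.fi.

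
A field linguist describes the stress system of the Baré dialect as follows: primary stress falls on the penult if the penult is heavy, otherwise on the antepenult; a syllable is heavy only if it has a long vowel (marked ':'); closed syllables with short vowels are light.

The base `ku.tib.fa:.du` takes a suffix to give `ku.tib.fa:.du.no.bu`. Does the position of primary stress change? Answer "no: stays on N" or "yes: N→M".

yes: 3→4

Base `ku.tib.fa:.du` (4 syllables):
  Weights: 2 tib L, 3 fa: H, 4 du L.
  The penult (syllable 3, fa:) is heavy, so it takes stress.
  → primary stress on syllable 3.
Suffixed `ku.tib.fa:.du.no.bu` (6 syllables):
  Weights: 4 du L, 5 no L, 6 bu L.
  The penult (syllable 5, no) is light, so stress falls on the antepenult (syllable 4, du).
  → primary stress on syllable 4.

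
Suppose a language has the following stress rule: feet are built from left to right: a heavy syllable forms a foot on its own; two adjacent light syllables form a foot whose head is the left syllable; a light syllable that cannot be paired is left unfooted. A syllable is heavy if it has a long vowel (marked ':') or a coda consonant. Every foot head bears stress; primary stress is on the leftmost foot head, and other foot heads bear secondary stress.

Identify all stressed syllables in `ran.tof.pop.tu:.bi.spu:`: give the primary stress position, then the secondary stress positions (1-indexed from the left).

primary 1, secondary 2, 3, 4, 6

Weights: 1 ran H, 2 tof H, 3 pop H, 4 tu: H, 5 bi L, 6 spu: H.
Parse left to right (heavy = foot alone; LL = one foot; stranded L unfooted): (ˈran) (ˈtof) (ˈpop) (ˈtu:) bi (ˈspu:).
Foot heads: 1, 2, 3, 4, 6.
Primary stress on the leftmost head = syllable 1.
Secondary stress on 2, 3, 4, 6: ˈran.ˌtof.ˌpop.ˌtu:.bi.ˌspu:.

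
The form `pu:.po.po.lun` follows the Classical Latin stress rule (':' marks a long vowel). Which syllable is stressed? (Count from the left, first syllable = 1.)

Classical Latin: stress the penult if heavy (long vowel or closed), else the antepenult.
Weights: 2 po L, 3 po L, 4 lun H.
The penult (syllable 3, po) is light, so stress falls on the antepenult (syllable 2, po).
Stress on syllable 2: pu:.ˈpo.po.lun.

2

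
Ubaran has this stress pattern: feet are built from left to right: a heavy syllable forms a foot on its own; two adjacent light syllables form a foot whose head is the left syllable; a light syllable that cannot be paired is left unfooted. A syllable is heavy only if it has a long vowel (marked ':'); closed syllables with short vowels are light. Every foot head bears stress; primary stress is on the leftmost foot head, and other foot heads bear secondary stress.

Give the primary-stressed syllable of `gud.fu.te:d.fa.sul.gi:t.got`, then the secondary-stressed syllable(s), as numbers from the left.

primary 1, secondary 3, 4, 6

Weights: 1 gud L, 2 fu L, 3 te:d H, 4 fa L, 5 sul L, 6 gi:t H, 7 got L.
Parse left to right (heavy = foot alone; LL = one foot; stranded L unfooted): (ˈgud.fu) (ˈte:d) (ˈfa.sul) (ˈgi:t) got.
Foot heads: 1, 3, 4, 6.
Primary stress on the leftmost head = syllable 1.
Secondary stress on 3, 4, 6: ˈgud.fu.ˌte:d.ˌfa.sul.ˌgi:t.got.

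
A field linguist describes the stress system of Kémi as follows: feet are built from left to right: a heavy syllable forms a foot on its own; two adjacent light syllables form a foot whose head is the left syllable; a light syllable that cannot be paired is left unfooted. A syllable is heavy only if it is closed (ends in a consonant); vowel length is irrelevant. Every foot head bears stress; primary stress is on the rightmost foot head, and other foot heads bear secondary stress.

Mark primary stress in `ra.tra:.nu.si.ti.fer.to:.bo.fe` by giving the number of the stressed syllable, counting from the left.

Weights: 1 ra L, 2 tra: L, 3 nu L, 4 si L, 5 ti L, 6 fer H, 7 to: L, 8 bo L, 9 fe L.
Parse left to right (heavy = foot alone; LL = one foot; stranded L unfooted): (ˈra.tra:) (ˈnu.si) ti (ˈfer) (ˈto:.bo) fe.
Foot heads: 1, 3, 6, 7.
Primary stress on the rightmost head = syllable 7.
Primary stress: syllable 7 → ra.tra:.nu.si.ti.fer.ˈto:.bo.fe.

7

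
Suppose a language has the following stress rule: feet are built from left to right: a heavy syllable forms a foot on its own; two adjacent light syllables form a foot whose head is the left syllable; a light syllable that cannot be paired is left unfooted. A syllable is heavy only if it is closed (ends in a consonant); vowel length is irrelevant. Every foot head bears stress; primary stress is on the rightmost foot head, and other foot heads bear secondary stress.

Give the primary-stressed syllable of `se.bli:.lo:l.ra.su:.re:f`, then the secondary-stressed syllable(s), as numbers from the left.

Weights: 1 se L, 2 bli: L, 3 lo:l H, 4 ra L, 5 su: L, 6 re:f H.
Parse left to right (heavy = foot alone; LL = one foot; stranded L unfooted): (ˈse.bli:) (ˈlo:l) (ˈra.su:) (ˈre:f).
Foot heads: 1, 3, 4, 6.
Primary stress on the rightmost head = syllable 6.
Secondary stress on 1, 3, 4: ˌse.bli:.ˌlo:l.ˌra.su:.ˈre:f.

primary 6, secondary 1, 3, 4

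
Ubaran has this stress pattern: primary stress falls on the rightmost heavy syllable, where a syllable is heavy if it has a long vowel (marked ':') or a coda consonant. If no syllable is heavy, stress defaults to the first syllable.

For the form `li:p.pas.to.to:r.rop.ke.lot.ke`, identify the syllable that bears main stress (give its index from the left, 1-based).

Weights: 1 li:p H, 2 pas H, 3 to L, 4 to:r H, 5 rop H, 6 ke L, 7 lot H, 8 ke L.
Heavy syllables in the domain: 1, 2, 4, 5, 7. The rightmost is syllable 7 (lot).
Primary stress: syllable 7 → li:p.pas.to.to:r.rop.ke.ˈlot.ke.

7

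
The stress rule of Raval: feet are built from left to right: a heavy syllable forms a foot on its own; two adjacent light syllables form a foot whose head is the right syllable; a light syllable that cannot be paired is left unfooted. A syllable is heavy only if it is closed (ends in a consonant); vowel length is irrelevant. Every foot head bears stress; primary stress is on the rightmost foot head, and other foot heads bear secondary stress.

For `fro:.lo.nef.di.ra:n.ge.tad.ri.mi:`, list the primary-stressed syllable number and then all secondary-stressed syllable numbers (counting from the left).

Weights: 1 fro: L, 2 lo L, 3 nef H, 4 di L, 5 ra:n H, 6 ge L, 7 tad H, 8 ri L, 9 mi: L.
Parse left to right (heavy = foot alone; LL = one foot; stranded L unfooted): (fro:.ˈlo) (ˈnef) di (ˈra:n) ge (ˈtad) (ri.ˈmi:).
Foot heads: 2, 3, 5, 7, 9.
Primary stress on the rightmost head = syllable 9.
Secondary stress on 2, 3, 5, 7: fro:.ˌlo.ˌnef.di.ˌra:n.ge.ˌtad.ri.ˈmi:.

primary 9, secondary 2, 3, 5, 7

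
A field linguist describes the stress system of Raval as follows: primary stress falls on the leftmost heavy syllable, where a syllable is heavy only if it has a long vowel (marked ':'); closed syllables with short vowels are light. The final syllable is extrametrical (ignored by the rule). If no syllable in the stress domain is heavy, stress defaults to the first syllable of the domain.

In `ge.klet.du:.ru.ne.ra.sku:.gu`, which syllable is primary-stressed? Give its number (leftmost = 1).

The final syllable (8, gu) is extrametrical; the stress domain is syllables 1–7.
Weights: 1 ge L, 2 klet L, 3 du: H, 4 ru L, 5 ne L, 6 ra L, 7 sku: H.
Heavy syllables in the domain: 3, 7. The leftmost is syllable 3 (du:).
Primary stress: syllable 3 → ge.klet.ˈdu:.ru.ne.ra.sku:.gu.

3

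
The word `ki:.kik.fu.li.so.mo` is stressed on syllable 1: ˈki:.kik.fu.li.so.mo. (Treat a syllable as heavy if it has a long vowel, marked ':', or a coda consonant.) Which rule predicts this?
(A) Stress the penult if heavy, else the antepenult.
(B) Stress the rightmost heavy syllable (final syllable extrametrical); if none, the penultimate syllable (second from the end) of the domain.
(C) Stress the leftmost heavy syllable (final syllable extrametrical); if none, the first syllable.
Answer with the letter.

C

Rule A → syllable 4 (observed: 1).
Rule B → syllable 2 (observed: 1).
Rule C → syllable 1 ✓.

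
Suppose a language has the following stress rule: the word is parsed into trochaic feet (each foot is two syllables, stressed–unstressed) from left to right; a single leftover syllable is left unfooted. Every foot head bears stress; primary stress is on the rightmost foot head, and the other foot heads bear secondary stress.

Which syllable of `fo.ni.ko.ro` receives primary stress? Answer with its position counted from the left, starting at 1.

3

Parse left to right into trochaic (ˈσσ) feet: (ˈfo.ni) (ˈko.ro).
Foot heads (stressed positions): 1, 3.
End Rule Rightmost: primary stress on the rightmost head = syllable 3.
Primary stress: syllable 3 → fo.ni.ˈko.ro.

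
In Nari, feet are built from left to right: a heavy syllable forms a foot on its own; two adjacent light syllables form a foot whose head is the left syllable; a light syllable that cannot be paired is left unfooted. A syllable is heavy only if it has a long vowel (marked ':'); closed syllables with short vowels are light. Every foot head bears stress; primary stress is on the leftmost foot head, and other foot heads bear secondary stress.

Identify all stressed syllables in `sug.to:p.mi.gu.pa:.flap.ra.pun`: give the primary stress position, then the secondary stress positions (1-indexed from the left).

Weights: 1 sug L, 2 to:p H, 3 mi L, 4 gu L, 5 pa: H, 6 flap L, 7 ra L, 8 pun L.
Parse left to right (heavy = foot alone; LL = one foot; stranded L unfooted): sug (ˈto:p) (ˈmi.gu) (ˈpa:) (ˈflap.ra) pun.
Foot heads: 2, 3, 5, 6.
Primary stress on the leftmost head = syllable 2.
Secondary stress on 3, 5, 6: sug.ˈto:p.ˌmi.gu.ˌpa:.ˌflap.ra.pun.

primary 2, secondary 3, 5, 6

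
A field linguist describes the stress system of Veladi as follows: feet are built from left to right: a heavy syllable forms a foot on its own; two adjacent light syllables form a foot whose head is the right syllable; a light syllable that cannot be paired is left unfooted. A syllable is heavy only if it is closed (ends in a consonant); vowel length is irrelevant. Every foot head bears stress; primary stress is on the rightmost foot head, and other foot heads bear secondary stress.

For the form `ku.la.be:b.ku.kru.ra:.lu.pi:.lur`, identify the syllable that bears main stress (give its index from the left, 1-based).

9

Weights: 1 ku L, 2 la L, 3 be:b H, 4 ku L, 5 kru L, 6 ra: L, 7 lu L, 8 pi: L, 9 lur H.
Parse left to right (heavy = foot alone; LL = one foot; stranded L unfooted): (ku.ˈla) (ˈbe:b) (ku.ˈkru) (ra:.ˈlu) pi: (ˈlur).
Foot heads: 2, 3, 5, 7, 9.
Primary stress on the rightmost head = syllable 9.
Primary stress: syllable 9 → ku.la.be:b.ku.kru.ra:.lu.pi:.ˈlur.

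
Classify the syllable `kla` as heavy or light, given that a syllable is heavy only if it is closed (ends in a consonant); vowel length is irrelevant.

light

`kla`: short vowel, open (no coda). Open (no coda) → light.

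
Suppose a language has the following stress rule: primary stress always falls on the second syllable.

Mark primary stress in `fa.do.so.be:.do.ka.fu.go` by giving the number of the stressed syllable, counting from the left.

The word has 8 syllables; the second syllable is syllable 2 (do).
Primary stress: syllable 2 → fa.ˈdo.so.be:.do.ka.fu.go.

2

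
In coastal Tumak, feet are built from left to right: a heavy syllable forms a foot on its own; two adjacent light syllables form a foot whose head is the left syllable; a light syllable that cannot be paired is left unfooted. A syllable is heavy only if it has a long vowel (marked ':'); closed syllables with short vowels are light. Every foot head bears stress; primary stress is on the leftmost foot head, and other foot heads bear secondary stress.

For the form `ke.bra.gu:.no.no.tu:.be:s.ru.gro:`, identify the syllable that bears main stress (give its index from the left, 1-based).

Weights: 1 ke L, 2 bra L, 3 gu: H, 4 no L, 5 no L, 6 tu: H, 7 be:s H, 8 ru L, 9 gro: H.
Parse left to right (heavy = foot alone; LL = one foot; stranded L unfooted): (ˈke.bra) (ˈgu:) (ˈno.no) (ˈtu:) (ˈbe:s) ru (ˈgro:).
Foot heads: 1, 3, 4, 6, 7, 9.
Primary stress on the leftmost head = syllable 1.
Primary stress: syllable 1 → ˈke.bra.gu:.no.no.tu:.be:s.ru.gro:.

1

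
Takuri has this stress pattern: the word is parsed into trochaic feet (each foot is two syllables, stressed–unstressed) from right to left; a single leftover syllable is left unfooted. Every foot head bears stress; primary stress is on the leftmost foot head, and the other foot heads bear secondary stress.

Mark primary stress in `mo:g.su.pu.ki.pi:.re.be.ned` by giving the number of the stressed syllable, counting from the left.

1

Parse right to left into trochaic (ˈσσ) feet: (ˈmo:g.su) (ˈpu.ki) (ˈpi:.re) (ˈbe.ned).
Foot heads (stressed positions): 1, 3, 5, 7.
End Rule Leftmost: primary stress on the leftmost head = syllable 1.
Primary stress: syllable 1 → ˈmo:g.su.pu.ki.pi:.re.be.ned.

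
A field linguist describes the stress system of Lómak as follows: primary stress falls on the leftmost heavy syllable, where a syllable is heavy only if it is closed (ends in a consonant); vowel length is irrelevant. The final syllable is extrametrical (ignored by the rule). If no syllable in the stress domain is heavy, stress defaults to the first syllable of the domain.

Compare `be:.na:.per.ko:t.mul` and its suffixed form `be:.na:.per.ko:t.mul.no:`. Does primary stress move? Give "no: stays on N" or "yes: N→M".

no: stays on 3

Base `be:.na:.per.ko:t.mul` (5 syllables):
  The final syllable (5, mul) is extrametrical; the stress domain is syllables 1–4.
  Weights: 1 be: L, 2 na: L, 3 per H, 4 ko:t H.
  Heavy syllables in the domain: 3, 4. The leftmost is syllable 3 (per).
  → primary stress on syllable 3.
Suffixed `be:.na:.per.ko:t.mul.no:` (6 syllables):
  The final syllable (6, no:) is extrametrical; the stress domain is syllables 1–5.
  Weights: 1 be: L, 2 na: L, 3 per H, 4 ko:t H, 5 mul H.
  Heavy syllables in the domain: 3, 4, 5. The leftmost is syllable 3 (per).
  → primary stress on syllable 3.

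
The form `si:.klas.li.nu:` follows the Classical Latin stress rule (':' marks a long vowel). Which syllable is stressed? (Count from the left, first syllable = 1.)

Classical Latin: stress the penult if heavy (long vowel or closed), else the antepenult.
Weights: 2 klas H, 3 li L, 4 nu: H.
The penult (syllable 3, li) is light, so stress falls on the antepenult (syllable 2, klas).
Stress on syllable 2: si:.ˈklas.li.nu:.

2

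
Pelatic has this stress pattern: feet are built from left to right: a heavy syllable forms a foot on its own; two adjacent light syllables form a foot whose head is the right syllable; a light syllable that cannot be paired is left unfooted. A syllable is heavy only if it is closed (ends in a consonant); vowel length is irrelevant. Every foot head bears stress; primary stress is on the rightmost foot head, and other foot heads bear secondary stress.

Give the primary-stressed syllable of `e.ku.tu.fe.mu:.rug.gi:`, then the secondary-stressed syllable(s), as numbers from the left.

primary 6, secondary 2, 4

Weights: 1 e L, 2 ku L, 3 tu L, 4 fe L, 5 mu: L, 6 rug H, 7 gi: L.
Parse left to right (heavy = foot alone; LL = one foot; stranded L unfooted): (e.ˈku) (tu.ˈfe) mu: (ˈrug) gi:.
Foot heads: 2, 4, 6.
Primary stress on the rightmost head = syllable 6.
Secondary stress on 2, 4: e.ˌku.tu.ˌfe.mu:.ˈrug.gi:.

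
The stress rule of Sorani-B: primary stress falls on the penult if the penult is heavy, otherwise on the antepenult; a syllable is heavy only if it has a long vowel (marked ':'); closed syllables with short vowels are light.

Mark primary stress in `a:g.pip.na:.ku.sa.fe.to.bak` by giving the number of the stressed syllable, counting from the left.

Weights: 6 fe L, 7 to L, 8 bak L.
The penult (syllable 7, to) is light, so stress falls on the antepenult (syllable 6, fe).
Primary stress: syllable 6 → a:g.pip.na:.ku.sa.ˈfe.to.bak.

6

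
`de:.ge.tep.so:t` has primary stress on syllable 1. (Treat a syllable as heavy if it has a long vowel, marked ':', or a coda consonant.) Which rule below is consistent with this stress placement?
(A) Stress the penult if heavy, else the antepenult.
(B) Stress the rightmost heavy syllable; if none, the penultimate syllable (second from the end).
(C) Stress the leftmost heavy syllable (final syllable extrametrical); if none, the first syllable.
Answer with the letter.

Rule A → syllable 3 (observed: 1).
Rule B → syllable 4 (observed: 1).
Rule C → syllable 1 ✓.

C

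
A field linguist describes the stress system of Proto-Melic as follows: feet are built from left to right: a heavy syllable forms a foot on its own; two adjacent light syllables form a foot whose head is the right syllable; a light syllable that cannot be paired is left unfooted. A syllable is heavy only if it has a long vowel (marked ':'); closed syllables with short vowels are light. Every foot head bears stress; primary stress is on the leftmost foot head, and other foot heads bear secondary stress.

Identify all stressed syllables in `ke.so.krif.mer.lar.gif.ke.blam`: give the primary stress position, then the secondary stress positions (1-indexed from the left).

Weights: 1 ke L, 2 so L, 3 krif L, 4 mer L, 5 lar L, 6 gif L, 7 ke L, 8 blam L.
Parse left to right (heavy = foot alone; LL = one foot; stranded L unfooted): (ke.ˈso) (krif.ˈmer) (lar.ˈgif) (ke.ˈblam).
Foot heads: 2, 4, 6, 8.
Primary stress on the leftmost head = syllable 2.
Secondary stress on 4, 6, 8: ke.ˈso.krif.ˌmer.lar.ˌgif.ke.ˌblam.

primary 2, secondary 4, 6, 8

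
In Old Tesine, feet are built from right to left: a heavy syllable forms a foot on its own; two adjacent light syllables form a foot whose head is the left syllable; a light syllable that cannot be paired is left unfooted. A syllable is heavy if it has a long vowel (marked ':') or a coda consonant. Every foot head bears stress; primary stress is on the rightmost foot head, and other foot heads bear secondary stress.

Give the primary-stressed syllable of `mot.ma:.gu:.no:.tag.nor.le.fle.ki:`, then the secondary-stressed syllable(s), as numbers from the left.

primary 9, secondary 1, 2, 3, 4, 5, 6, 7

Weights: 1 mot H, 2 ma: H, 3 gu: H, 4 no: H, 5 tag H, 6 nor H, 7 le L, 8 fle L, 9 ki: H.
Parse right to left (heavy = foot alone; LL = one foot; stranded L unfooted): (ˈmot) (ˈma:) (ˈgu:) (ˈno:) (ˈtag) (ˈnor) (ˈle.fle) (ˈki:).
Foot heads: 1, 2, 3, 4, 5, 6, 7, 9.
Primary stress on the rightmost head = syllable 9.
Secondary stress on 1, 2, 3, 4, 5, 6, 7: ˌmot.ˌma:.ˌgu:.ˌno:.ˌtag.ˌnor.ˌle.fle.ˈki:.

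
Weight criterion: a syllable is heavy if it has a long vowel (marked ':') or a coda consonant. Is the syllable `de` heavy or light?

light

`de`: short vowel, open (no coda). Short vowel, open → light.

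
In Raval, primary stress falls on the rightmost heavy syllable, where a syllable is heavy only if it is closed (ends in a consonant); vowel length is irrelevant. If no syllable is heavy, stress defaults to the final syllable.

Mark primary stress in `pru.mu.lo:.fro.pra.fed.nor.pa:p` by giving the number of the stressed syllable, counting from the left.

8

Weights: 1 pru L, 2 mu L, 3 lo: L, 4 fro L, 5 pra L, 6 fed H, 7 nor H, 8 pa:p H.
Heavy syllables in the domain: 6, 7, 8. The rightmost is syllable 8 (pa:p).
Primary stress: syllable 8 → pru.mu.lo:.fro.pra.fed.nor.ˈpa:p.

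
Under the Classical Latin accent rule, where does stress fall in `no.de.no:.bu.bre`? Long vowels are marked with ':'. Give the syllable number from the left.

3

Classical Latin: stress the penult if heavy (long vowel or closed), else the antepenult.
Weights: 3 no: H, 4 bu L, 5 bre L.
The penult (syllable 4, bu) is light, so stress falls on the antepenult (syllable 3, no:).
Stress on syllable 3: no.de.ˈno:.bu.bre.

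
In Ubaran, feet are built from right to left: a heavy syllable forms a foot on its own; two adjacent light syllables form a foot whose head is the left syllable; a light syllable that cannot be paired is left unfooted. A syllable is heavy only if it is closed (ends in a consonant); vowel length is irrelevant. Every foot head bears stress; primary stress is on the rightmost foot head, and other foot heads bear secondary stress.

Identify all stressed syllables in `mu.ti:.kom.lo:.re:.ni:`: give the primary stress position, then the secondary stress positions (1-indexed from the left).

Weights: 1 mu L, 2 ti: L, 3 kom H, 4 lo: L, 5 re: L, 6 ni: L.
Parse right to left (heavy = foot alone; LL = one foot; stranded L unfooted): (ˈmu.ti:) (ˈkom) lo: (ˈre:.ni:).
Foot heads: 1, 3, 5.
Primary stress on the rightmost head = syllable 5.
Secondary stress on 1, 3: ˌmu.ti:.ˌkom.lo:.ˈre:.ni:.

primary 5, secondary 1, 3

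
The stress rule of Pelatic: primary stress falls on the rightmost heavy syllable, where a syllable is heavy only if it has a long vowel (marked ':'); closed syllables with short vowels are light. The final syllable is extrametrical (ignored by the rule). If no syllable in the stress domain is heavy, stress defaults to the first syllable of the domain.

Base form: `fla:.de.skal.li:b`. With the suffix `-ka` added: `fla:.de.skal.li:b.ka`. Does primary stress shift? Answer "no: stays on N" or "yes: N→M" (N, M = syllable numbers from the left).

Base `fla:.de.skal.li:b` (4 syllables):
  The final syllable (4, li:b) is extrametrical; the stress domain is syllables 1–3.
  Weights: 1 fla: H, 2 de L, 3 skal L.
  Heavy syllables in the domain: 1. The rightmost is syllable 1 (fla:).
  → primary stress on syllable 1.
Suffixed `fla:.de.skal.li:b.ka` (5 syllables):
  The final syllable (5, ka) is extrametrical; the stress domain is syllables 1–4.
  Weights: 1 fla: H, 2 de L, 3 skal L, 4 li:b H.
  Heavy syllables in the domain: 1, 4. The rightmost is syllable 4 (li:b).
  → primary stress on syllable 4.

yes: 1→4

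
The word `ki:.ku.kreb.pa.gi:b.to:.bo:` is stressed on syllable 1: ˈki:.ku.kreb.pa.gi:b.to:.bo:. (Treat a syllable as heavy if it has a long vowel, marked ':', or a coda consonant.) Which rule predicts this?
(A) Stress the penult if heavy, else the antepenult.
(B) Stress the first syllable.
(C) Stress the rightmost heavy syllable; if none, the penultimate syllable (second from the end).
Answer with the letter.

Rule A → syllable 6 (observed: 1).
Rule B → syllable 1 ✓.
Rule C → syllable 7 (observed: 1).

B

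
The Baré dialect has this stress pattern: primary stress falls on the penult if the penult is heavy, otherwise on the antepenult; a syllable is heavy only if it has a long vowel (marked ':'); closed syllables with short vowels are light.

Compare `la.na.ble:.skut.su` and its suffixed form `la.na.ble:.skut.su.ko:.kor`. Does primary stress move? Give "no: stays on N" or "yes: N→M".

yes: 3→6

Base `la.na.ble:.skut.su` (5 syllables):
  Weights: 3 ble: H, 4 skut L, 5 su L.
  The penult (syllable 4, skut) is light, so stress falls on the antepenult (syllable 3, ble:).
  → primary stress on syllable 3.
Suffixed `la.na.ble:.skut.su.ko:.kor` (7 syllables):
  Weights: 5 su L, 6 ko: H, 7 kor L.
  The penult (syllable 6, ko:) is heavy, so it takes stress.
  → primary stress on syllable 6.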